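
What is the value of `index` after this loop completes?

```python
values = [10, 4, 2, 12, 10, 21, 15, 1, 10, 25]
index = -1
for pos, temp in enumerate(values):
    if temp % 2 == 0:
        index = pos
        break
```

First even number index in [10, 4, 2, 12, 10, 21, 15, 1, 10, 25]
`index` takes the values: -1 → 0

Answer: 0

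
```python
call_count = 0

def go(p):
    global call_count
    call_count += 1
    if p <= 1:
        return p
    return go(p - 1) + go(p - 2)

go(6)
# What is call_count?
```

Calls(p) = 1 + Calls(p-1) + Calls(p-2); Calls(0)=Calls(1)=1. For p=6 this gives 25.

Answer: 25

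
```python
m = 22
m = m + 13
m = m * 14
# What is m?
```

Trace:
`m = 22` → m = 22
`m = m + 13` → m = 35
`m = m * 14` → m = 490
So m = 490

Answer: 490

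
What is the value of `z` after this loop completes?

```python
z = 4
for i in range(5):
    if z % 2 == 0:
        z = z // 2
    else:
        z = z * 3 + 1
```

Collatz-style transformation from 4
`z` takes the values: 4 → 2 → 1 → 4 → 2 → 1

Answer: 1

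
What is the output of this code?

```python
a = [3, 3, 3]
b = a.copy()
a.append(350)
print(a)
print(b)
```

Key concept: list.copy() creates independent copy.
Step by step:
`a = [3, 3, 3]` → a = [3, 3, 3]
`b = a.copy()` → b = [3, 3, 3]
`a.append(350)` → a = [3, 3, 3, 350]
`print(a)` → prints [3, 3, 3, 350]
`print(b)` → prints [3, 3, 3]

Answer:
[3, 3, 3, 350]
[3, 3, 3]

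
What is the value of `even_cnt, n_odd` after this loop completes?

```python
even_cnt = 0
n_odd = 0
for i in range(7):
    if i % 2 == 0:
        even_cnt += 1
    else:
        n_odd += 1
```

Count evens and odds in range(7)
`even_cnt, n_odd` takes the values: (0, 0) → (1, 0) → (1, 1) → (2, 1) → (2, 2) → (3, 2) → (3, 3) → (4, 3)

Answer: 4, 3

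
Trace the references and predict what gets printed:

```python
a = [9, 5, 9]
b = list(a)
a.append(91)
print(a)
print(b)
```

Key concept: list() constructor creates copy.
Step by step:
`a = [9, 5, 9]` → a = [9, 5, 9]
`b = list(a)` → b = [9, 5, 9]
`a.append(91)` → a = [9, 5, 9, 91]
`print(a)` → prints [9, 5, 9, 91]
`print(b)` → prints [9, 5, 9]

Answer:
[9, 5, 9, 91]
[9, 5, 9]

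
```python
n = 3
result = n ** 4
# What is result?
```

Trace:
`n = 3` → n = 3
`result = n ** 4` → result = 81
So result = 81

Answer: 81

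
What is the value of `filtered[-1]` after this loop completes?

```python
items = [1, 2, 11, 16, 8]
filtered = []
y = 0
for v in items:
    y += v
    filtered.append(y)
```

Cumulative sum ends at 38
`filtered` takes the values: [] → [1] → [1, 3] → [1, 3, 14] → [1, 3, 14, 30] → [1, 3, 14, 30, 38]
So `filtered[-1]` = 38

Answer: 38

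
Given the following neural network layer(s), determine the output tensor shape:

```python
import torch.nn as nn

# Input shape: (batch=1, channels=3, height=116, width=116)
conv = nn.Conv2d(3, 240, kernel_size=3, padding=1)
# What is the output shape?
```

Input: (1, 3, 116, 116) -> Output: (1, 240, 116, 116)

Answer: (1, 240, 116, 116)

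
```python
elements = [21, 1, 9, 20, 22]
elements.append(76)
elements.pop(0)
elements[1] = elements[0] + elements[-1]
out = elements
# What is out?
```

Trace:
`elements = [21, 1, 9, 20, 22]` → elements = [21, 1, 9, 20, 22]
`elements.append(76)` → elements = [21, 1, 9, 20, 22, 76]
`elements.pop(0)` → elements = [1, 9, 20, 22, 76]
`elements[1] = elements[0] + elements[-1]` → elements = [1, 77, 20, 22, 76]
`out = elements` → out = [1, 77, 20, 22, 76]
So out = [1, 77, 20, 22, 76]

Answer: [1, 77, 20, 22, 76]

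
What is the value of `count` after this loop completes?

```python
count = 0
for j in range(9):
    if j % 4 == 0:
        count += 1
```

Count numbers divisible by 4 in range(9)
`count` takes the values: 0 → 1 → 2 → 3

Answer: 3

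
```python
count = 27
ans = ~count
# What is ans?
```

Trace:
`count = 27` → count = 27
`ans = ~count` → ans = -28
So ans = -28

Answer: -28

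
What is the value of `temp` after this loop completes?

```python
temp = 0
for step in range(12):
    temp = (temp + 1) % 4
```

Increment mod 4, 12 times = 0
`temp` takes the values: 0 → 1 → 2 → 3 → 0 → 1 → 2 → 3 → 0 → 1 → 2 → 3 → 0

Answer: 0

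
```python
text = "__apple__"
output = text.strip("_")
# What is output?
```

Trace:
`text = "__apple__"` → text = '__apple__'
`output = text.strip("_")` → output = 'apple'
So output = 'apple'

Answer: 'apple'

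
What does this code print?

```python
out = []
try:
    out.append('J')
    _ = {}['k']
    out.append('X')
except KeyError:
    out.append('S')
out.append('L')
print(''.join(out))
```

Execution trace: 'J' (try body) → 'S' (except KeyError) → 'L' (after the try/except). Output: JSL

Answer: JSL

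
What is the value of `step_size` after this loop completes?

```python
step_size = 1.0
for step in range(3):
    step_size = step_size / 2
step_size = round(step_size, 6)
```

Halving LR 3 times: 1 / 2^3
`step_size` takes the values: 1.0 → 0.5 → 0.25 → 0.125

Answer: 0.125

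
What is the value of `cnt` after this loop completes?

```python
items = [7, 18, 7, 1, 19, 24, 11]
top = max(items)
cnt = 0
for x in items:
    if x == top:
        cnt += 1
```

Count of max value 24 in [7, 18, 7, 1, 19, 24, 11]
`cnt` takes the values: 0 → 1

Answer: 1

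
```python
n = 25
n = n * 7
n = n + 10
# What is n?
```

Trace:
`n = 25` → n = 25
`n = n * 7` → n = 175
`n = n + 10` → n = 185
So n = 185

Answer: 185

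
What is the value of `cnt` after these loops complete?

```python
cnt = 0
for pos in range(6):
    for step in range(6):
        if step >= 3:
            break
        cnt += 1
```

Inner breaks at 3, outer runs 6 times
`cnt` takes the values: 0 → 1 → 2 → 3 → 4 → 5 → 6 → 7 → 8 → 9 → 10 → 11 → 12 → 13 → 14 → 15 → 16 → 17 → 18

Answer: 18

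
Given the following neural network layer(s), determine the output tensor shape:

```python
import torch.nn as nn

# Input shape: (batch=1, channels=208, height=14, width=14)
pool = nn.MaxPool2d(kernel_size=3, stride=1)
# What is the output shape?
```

Input: (1, 208, 14, 14) -> Output: (1, 208, 12, 12)

Answer: (1, 208, 12, 12)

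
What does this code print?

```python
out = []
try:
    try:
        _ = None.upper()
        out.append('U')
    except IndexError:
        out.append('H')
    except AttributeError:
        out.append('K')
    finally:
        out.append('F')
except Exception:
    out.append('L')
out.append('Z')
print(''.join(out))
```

Execution trace: 'K' (inner except AttributeError) → 'F' (inner finally) → 'Z' (after the try/except). Output: KFZ

Answer: KFZ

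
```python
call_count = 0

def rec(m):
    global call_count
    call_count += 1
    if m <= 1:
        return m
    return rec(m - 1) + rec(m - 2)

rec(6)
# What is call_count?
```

Calls(m) = 1 + Calls(m-1) + Calls(m-2); Calls(0)=Calls(1)=1. For m=6 this gives 25.

Answer: 25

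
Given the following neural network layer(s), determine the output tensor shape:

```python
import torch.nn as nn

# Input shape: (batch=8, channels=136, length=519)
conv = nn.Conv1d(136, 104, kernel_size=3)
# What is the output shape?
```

Input: (8, 136, 519) -> Output: (8, 104, 517)

Answer: (8, 104, 517)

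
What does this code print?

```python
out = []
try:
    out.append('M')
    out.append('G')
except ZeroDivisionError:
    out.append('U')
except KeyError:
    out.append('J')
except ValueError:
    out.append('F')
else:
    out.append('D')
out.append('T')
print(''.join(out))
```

Execution trace: 'M' (try body) → 'G' (try body, no exception) → 'D' (else) → 'T' (after the try/except). Output: MGDT

Answer: MGDT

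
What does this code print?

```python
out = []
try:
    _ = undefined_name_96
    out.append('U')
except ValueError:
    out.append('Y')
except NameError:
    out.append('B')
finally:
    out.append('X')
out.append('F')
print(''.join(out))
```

Execution trace: 'B' (except NameError) → 'X' (finally) → 'F' (after the try/except). Output: BXF

Answer: BXF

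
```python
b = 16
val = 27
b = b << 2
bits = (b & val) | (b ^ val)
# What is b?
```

Trace:
`b = 16` → b = 16
`val = 27` → val = 27
`b = b << 2` → b = 64
`bits = (b & val) | (b ^ val)` → bits = 91
So b = 64

Answer: 64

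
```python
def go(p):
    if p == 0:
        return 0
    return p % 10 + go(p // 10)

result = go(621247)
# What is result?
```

Sum of digits of 621247: 7 + 4 + 2 + 1 + 2 + 6 = 22

Answer: 22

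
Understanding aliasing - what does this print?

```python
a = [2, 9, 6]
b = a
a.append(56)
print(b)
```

Key concept: basic list aliasing.
Step by step:
`a = [2, 9, 6]` → a = [2, 9, 6]
`b = a` → b = [2, 9, 6] (same object as a)
`a.append(56)` → a = [2, 9, 6, 56] (same object as b); b = [2, 9, 6, 56] (same object as a)
`print(b)` → prints [2, 9, 6, 56]

Answer: [2, 9, 6, 56]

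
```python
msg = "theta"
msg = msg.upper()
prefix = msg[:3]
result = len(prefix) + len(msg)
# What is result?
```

Trace:
`msg = "theta"` → msg = 'theta'
`msg = msg.upper()` → msg = 'THETA'
`prefix = msg[:3]` → prefix = 'THE'
`result = len(prefix) + len(msg)` → result = 8
So result = 8

Answer: 8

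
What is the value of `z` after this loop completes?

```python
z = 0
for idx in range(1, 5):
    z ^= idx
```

XOR of 1 to 4
`z` takes the values: 0 → 1 → 3 → 0 → 4

Answer: 4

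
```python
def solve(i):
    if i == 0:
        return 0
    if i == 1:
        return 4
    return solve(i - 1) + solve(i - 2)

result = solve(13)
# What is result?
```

Build up from base cases: solve(0)=0, solve(1)=4, solve(2)=4, solve(3)=8, solve(4)=12, solve(5)=20, solve(6)=32, ..., solve(13)=932

Answer: 932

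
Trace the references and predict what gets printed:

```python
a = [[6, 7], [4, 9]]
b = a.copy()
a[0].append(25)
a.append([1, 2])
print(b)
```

Key concept: shallow copy with nested lists.
Step by step:
`a = [[6, 7], [4, 9]]` → a = [[6, 7], [4, 9]]
`b = a.copy()` → b = [[6, 7], [4, 9]]
`a[0].append(25)` → a = [[6, 7, 25], [4, 9]]; b = [[6, 7, 25], [4, 9]]
`a.append([1, 2])` → a = [[6, 7, 25], [4, 9], [1, 2]]
`print(b)` → prints [[6, 7, 25], [4, 9]]

Answer: [[6, 7, 25], [4, 9]]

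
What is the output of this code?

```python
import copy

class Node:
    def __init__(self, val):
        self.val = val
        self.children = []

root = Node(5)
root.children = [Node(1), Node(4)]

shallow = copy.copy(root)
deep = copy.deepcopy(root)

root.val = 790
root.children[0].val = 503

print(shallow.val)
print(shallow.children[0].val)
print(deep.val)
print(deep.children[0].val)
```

Key concept: deep copy with custom objects.
Step by step:
`root = Node(5)` → root = Node(val=5, children=[])
`root.children = [Node(1), Node(4)]` → root = Node(val=5, children=[Node(val=1, children=[]), Node(val=4, children=[])])
`shallow = copy.copy(root)` → shallow = Node(val=5, children=[Node(val=1, children=[]), Node(val=4, children=[])])
`deep = copy.deepcopy(root)` → deep = Node(val=5, children=[Node(val=1, children=[]), Node(val=4, children=[])])
`root.val = 790` → root = Node(val=790, children=[Node(val=1, children=[]), Node(val=4, children=[])])
`root.children[0].val = 503` → root = Node(val=790, children=[Node(val=503, children=[]), Node(val=4, children=[])]); shallow = Node(val=5, children=[Node(val=503, children=[]), Node(val=4, children=[])])
`print(shallow.val)` → prints 5
`print(shallow.children[0].val)` → prints 503
`print(deep.val)` → prints 5
`print(deep.children[0].val)` → prints 1

Answer:
5
503
5
1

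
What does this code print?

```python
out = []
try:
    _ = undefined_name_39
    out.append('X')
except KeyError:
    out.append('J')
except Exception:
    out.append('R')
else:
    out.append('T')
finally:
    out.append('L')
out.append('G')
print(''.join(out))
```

Execution trace: 'R' (except Exception) → 'L' (finally) → 'G' (after the try/except). Output: RLG

Answer: RLG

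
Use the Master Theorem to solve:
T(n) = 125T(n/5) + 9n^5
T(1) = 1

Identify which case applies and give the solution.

a=125, b=5, f(n)=9n^5. log_5(125) = 3. Since c=5 > 3 and the regularity condition holds (125(n/5)^5 = (125/5^5)n^5 with 125/5^5 < 1), Case 3 applies: T(n) = Θ(f(n)) = O(n^5).

Answer: O(n^5) - Case 3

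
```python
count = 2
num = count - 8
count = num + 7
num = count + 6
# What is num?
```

Trace:
`count = 2` → count = 2
`num = count - 8` → num = -6
`count = num + 7` → count = 1
`num = count + 6` → num = 7
So num = 7

Answer: 7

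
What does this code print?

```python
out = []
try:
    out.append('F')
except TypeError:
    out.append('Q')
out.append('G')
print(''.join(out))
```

Execution trace: 'F' (try body, no exception) → 'G' (after the try/except). Output: FG

Answer: FG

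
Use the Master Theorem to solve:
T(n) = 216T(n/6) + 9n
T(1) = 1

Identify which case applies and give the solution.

a=216, b=6, f(n)=9n. log_6(216) = 3. Since c=1 < 3, Case 1 applies: T(n) = Θ(n^log_b(a)) = O(n^3).

Answer: O(n^3) - Case 1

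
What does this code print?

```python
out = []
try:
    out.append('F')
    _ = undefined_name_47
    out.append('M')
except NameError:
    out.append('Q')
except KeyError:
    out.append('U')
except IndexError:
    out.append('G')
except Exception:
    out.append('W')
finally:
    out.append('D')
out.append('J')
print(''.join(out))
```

Execution trace: 'F' (try body) → 'Q' (except NameError) → 'D' (finally) → 'J' (after the try/except). Output: FQDJ

Answer: FQDJ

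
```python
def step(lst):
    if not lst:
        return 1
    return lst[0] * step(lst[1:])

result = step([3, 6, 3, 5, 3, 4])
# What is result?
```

Product over [3, 6, 3, 5, 3, 4] = 3 * 6 * 3 * 5 * 3 * 4 = 3240

Answer: 3240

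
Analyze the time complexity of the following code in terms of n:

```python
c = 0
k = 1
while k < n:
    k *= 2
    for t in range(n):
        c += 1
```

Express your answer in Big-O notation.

Each loop level contributes: log n × n. Multiplying the contributions gives O(n log n).

Answer: O(n log n)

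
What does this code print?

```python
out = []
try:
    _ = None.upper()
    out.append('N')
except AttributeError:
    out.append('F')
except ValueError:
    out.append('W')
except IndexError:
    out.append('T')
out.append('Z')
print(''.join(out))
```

Execution trace: 'F' (except AttributeError) → 'Z' (after the try/except). Output: FZ

Answer: FZ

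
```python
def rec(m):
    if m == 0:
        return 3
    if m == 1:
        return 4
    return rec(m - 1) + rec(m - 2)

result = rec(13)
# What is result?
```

Build up from base cases: rec(0)=3, rec(1)=4, rec(2)=7, rec(3)=11, rec(4)=18, rec(5)=29, rec(6)=47, ..., rec(13)=1364

Answer: 1364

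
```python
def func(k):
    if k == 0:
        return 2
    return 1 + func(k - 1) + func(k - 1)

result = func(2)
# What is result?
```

func(k) = 1 + 2·func(k-1), func(0)=2. Closed form: (2+1)·2^2 - 1 = 11.

Answer: 11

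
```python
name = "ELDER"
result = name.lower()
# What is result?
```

Trace:
`name = "ELDER"` → name = 'ELDER'
`result = name.lower()` → result = 'elder'
So result = 'elder'

Answer: 'elder'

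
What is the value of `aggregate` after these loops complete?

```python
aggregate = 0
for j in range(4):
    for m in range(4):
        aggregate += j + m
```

Sum of all j+m for j,m in 4x4
`aggregate` takes the values: 0 → 1 → 3 → 6 → 7 → 9 → 12 → 16 → 18 → 21 → 25 → 30 → 33 → 37 → 42 → 48

Answer: 48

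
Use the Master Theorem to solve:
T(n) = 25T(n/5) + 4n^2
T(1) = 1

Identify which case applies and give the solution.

a=25, b=5, f(n)=4n^2. log_5(25) = 2. Since c=2 = 2, Case 2 applies: T(n) = Θ(n^log_b(a) · log n) = O(n^2 log n).

Answer: O(n^2 log n) - Case 2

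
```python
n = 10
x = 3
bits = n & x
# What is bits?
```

Trace:
`n = 10` → n = 10
`x = 3` → x = 3
`bits = n & x` → bits = 2
So bits = 2

Answer: 2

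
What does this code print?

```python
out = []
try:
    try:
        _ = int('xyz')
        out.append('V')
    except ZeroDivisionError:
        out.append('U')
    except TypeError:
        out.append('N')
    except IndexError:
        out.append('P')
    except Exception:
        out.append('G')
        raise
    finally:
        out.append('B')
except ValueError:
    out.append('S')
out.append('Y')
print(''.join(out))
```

Execution trace: 'G' (inner except Exception) → 'B' (inner finally) → 'S' (outer except ValueError) → 'Y' (after the try/except). Output: GBSY

Answer: GBSY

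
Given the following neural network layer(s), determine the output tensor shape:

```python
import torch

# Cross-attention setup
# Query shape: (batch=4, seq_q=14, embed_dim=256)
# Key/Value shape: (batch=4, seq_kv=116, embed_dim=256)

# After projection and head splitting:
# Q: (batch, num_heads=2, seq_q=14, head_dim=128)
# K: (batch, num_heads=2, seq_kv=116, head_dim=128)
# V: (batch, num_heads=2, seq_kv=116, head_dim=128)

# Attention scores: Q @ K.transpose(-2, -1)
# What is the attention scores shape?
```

Input: (4, 14, 256) -> Output: (4, 2, 14, 116)

Answer: (4, 2, 14, 116)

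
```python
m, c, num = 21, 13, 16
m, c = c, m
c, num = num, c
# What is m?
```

Trace:
`m, c, num = 21, 13, 16` → m = 21; c = 13; num = 16
`m, c = c, m` → m = 13; c = 21
`c, num = num, c` → c = 16; num = 21
So m = 13

Answer: 13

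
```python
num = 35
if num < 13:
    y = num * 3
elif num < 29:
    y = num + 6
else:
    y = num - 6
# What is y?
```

Trace:
`num = 35` → num = 35
`if num < 13: ...` → num < 13 is False, num < 29 is False, take else branch → y = 29
So y = 29

Answer: 29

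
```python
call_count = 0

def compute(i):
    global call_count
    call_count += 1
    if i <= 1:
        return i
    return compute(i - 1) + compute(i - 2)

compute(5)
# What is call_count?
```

Calls(i) = 1 + Calls(i-1) + Calls(i-2); Calls(0)=Calls(1)=1. For i=5 this gives 15.

Answer: 15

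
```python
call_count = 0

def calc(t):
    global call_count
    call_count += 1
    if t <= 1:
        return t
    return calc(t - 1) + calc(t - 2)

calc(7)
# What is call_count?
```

Calls(t) = 1 + Calls(t-1) + Calls(t-2); Calls(0)=Calls(1)=1. For t=7 this gives 41.

Answer: 41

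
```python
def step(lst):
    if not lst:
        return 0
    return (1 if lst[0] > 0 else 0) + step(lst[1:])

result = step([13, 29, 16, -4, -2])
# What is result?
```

Count of positive elements in [13, 29, 16, -4, -2] = 3

Answer: 3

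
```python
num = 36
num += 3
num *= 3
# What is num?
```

Trace:
`num = 36` → num = 36
`num += 3` → num = 39
`num *= 3` → num = 117
So num = 117

Answer: 117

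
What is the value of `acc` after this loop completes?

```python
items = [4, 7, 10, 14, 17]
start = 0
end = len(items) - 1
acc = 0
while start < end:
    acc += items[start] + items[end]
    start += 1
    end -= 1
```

Sum of pairs from ends
`acc` takes the values: 0 → 21 → 42

Answer: 42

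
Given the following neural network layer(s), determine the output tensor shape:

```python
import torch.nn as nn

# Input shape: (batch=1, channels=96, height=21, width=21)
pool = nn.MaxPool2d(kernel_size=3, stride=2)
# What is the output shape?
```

Input: (1, 96, 21, 21) -> Output: (1, 96, 10, 10)

Answer: (1, 96, 10, 10)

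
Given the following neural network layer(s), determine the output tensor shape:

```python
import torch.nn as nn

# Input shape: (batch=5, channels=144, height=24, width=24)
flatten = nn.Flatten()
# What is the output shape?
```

Input: (5, 144, 24, 24) -> Output: (5, 82944)

Answer: (5, 82944)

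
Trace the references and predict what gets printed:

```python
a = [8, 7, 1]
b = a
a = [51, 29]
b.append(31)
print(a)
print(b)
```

Key concept: rebinding vs mutation: a is rebound to a new list, b still points at the original.
Step by step:
`a = [8, 7, 1]` → a = [8, 7, 1]
`b = a` → b = [8, 7, 1] (same object as a)
`a = [51, 29]` → a = [51, 29]
`b.append(31)` → b = [8, 7, 1, 31]
`print(a)` → prints [51, 29]
`print(b)` → prints [8, 7, 1, 31]

Answer:
[51, 29]
[8, 7, 1, 31]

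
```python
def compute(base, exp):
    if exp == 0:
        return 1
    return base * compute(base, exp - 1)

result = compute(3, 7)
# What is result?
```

compute(3, 7) = 3 * 3 * 3 * 3 * 3 * 3 * 3 = 2187

Answer: 2187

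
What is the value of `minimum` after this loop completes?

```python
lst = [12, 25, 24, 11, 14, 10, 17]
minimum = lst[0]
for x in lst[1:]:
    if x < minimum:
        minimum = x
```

Minimum of [12, 25, 24, 11, 14, 10, 17]
`minimum` takes the values: 12 → 11 → 10

Answer: 10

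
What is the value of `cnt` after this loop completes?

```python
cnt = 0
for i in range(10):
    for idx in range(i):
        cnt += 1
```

Triangle number: 0+1+2+...+9
`cnt` takes the values: 0 → 1 → 2 → 3 → 4 → 5 → 6 → 7 → 8 → 9 → 10 → 11 → 12 → 13 → 14 → 15 → 16 → 17 → 18 → 19 → 20 → 21 → 22 → 23 → 24 → 25 → 26 → 27 → 28 → 29 → … → 41 → 42 → 43 → 44 → 45

Answer: 45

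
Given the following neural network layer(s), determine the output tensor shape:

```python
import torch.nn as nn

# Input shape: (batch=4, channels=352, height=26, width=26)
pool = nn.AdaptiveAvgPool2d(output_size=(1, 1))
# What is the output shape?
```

Input: (4, 352, 26, 26) -> Output: (4, 352, 1, 1)

Answer: (4, 352, 1, 1)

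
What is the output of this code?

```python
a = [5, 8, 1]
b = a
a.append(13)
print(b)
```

Key concept: basic list aliasing.
Step by step:
`a = [5, 8, 1]` → a = [5, 8, 1]
`b = a` → b = [5, 8, 1] (same object as a)
`a.append(13)` → a = [5, 8, 1, 13] (same object as b); b = [5, 8, 1, 13] (same object as a)
`print(b)` → prints [5, 8, 1, 13]

Answer: [5, 8, 1, 13]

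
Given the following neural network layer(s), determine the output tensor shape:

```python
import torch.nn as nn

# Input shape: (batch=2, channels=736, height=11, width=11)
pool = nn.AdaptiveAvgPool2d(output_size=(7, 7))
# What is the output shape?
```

Input: (2, 736, 11, 11) -> Output: (2, 736, 7, 7)

Answer: (2, 736, 7, 7)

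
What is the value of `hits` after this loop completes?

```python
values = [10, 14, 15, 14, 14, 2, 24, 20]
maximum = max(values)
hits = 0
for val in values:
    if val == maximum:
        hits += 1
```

Count of max value 24 in [10, 14, 15, 14, 14, 2, 24, 20]
`hits` takes the values: 0 → 1

Answer: 1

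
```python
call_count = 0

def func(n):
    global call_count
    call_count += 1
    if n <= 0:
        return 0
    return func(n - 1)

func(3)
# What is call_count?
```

Linear recursion stepping by 1: 4 calls from n=3 down to ≤0.

Answer: 4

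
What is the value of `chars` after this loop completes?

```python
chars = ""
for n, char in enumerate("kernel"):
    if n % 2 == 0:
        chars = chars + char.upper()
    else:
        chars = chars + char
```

Uppercase even positions in 'kernel'
`chars` takes the values: "" → "K" → "Ke" → "KeR" → "KeRn" → "KeRnE" → "KeRnEl"

Answer: "KeRnEl"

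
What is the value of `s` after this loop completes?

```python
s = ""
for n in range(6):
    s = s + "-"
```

Repeat '-' 6 times
`s` takes the values: "" → "-" → "--" → "---" → "----" → "-----" → "------"

Answer: "------"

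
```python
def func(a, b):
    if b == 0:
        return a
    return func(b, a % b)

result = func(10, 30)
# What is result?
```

func(10, 30) -> func(30, 10) -> func(10, 0) -> 10

Answer: 10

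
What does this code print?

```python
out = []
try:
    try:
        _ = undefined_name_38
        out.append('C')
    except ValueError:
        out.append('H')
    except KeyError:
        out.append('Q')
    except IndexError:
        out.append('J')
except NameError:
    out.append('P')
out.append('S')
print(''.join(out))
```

Execution trace: 'P' (outer except NameError) → 'S' (after the try/except). Output: PS

Answer: PS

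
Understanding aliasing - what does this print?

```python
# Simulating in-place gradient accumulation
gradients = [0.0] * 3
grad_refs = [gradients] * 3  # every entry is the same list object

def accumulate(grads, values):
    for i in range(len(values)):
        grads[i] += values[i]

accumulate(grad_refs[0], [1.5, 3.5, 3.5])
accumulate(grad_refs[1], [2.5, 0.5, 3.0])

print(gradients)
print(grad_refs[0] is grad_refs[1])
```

Key concept: gradient accumulation aliasing.
Step by step:
`gradients = [0.0] * 3` → gradients = [0.0, 0.0, 0.0]
`grad_refs = [gradients] * 3` → grad_refs = [[0.0, 0.0, 0.0], [0.0, 0.0, 0.0], [0.0, 0.0, 0.0]]
`accumulate(grad_refs[0], [1.5, 3.5, 3.5])` → gradients = [1.5, 3.5, 3.5]; grad_refs = [[1.5, 3.5, 3.5], [1.5, 3.5, 3.5], [1.5, 3.5, 3.5]]
`accumulate(grad_refs[1], [2.5, 0.5, 3.0])` → gradients = [4.0, 4.0, 6.5]; grad_refs = [[4.0, 4.0, 6.5], [4.0, 4.0, 6.5], [4.0, 4.0, 6.5]]
`print(gradients)` → prints [4.0, 4.0, 6.5]
`print(grad_refs[0] is grad_refs[1])` → prints True

Answer:
[4.0, 4.0, 6.5]
True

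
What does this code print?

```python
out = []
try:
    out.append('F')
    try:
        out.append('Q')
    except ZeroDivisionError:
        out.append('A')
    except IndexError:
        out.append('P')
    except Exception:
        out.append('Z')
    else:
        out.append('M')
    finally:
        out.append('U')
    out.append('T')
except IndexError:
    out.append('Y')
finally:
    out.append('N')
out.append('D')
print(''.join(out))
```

Execution trace: 'F' (try body) → 'Q' (inner try body, no exception) → 'M' (inner else) → 'U' (inner finally) → 'T' (try body, no exception) → 'N' (finally) → 'D' (after the try/except). Output: FQMUTND

Answer: FQMUTND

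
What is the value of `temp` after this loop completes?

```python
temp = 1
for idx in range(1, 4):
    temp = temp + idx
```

Start at 1, add 1 through 3
`temp` takes the values: 1 → 2 → 4 → 7

Answer: 7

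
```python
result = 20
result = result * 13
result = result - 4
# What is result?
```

Trace:
`result = 20` → result = 20
`result = result * 13` → result = 260
`result = result - 4` → result = 256
So result = 256

Answer: 256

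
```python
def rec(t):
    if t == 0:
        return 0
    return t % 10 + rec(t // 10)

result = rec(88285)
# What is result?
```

Sum of digits of 88285: 5 + 8 + 2 + 8 + 8 = 31

Answer: 31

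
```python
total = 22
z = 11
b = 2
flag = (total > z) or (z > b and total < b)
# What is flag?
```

Trace:
`total = 22` → total = 22
`z = 11` → z = 11
`b = 2` → b = 2
`flag = (total > z) or (z > b and total < b)` → flag = True
So flag = True

Answer: True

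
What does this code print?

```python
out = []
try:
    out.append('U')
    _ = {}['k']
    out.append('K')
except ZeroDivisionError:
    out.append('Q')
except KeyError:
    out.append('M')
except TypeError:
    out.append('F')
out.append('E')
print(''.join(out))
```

Execution trace: 'U' (try body) → 'M' (except KeyError) → 'E' (after the try/except). Output: UME

Answer: UME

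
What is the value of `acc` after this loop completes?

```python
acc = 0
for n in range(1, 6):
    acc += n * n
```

Sum of squares 1² to 5² = 55
`acc` takes the values: 0 → 1 → 5 → 14 → 30 → 55

Answer: 55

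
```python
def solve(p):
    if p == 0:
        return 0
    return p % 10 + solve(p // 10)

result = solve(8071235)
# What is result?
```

Sum of digits of 8071235: 5 + 3 + 2 + 1 + 7 + 0 + 8 = 26

Answer: 26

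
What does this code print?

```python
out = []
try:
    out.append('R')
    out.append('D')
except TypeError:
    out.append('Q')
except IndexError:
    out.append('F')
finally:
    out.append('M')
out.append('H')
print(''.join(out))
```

Execution trace: 'R' (try body) → 'D' (try body, no exception) → 'M' (finally) → 'H' (after the try/except). Output: RDMH

Answer: RDMH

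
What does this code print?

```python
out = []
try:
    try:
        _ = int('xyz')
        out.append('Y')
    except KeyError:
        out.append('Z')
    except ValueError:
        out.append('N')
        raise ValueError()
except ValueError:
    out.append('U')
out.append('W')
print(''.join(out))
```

Execution trace: 'N' (inner except ValueError) → 'U' (outer except ValueError) → 'W' (after the try/except). Output: NUW

Answer: NUW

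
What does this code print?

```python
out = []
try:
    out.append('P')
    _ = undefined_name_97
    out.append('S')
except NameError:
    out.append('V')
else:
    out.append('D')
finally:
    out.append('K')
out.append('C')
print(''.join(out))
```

Execution trace: 'P' (try body) → 'V' (except NameError) → 'K' (finally) → 'C' (after the try/except). Output: PVKC

Answer: PVKC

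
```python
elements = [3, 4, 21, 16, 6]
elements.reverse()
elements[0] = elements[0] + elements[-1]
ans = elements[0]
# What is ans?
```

Trace:
`elements = [3, 4, 21, 16, 6]` → elements = [3, 4, 21, 16, 6]
`elements.reverse()` → elements = [6, 16, 21, 4, 3]
`elements[0] = elements[0] + elements[-1]` → elements = [9, 16, 21, 4, 3]
`ans = elements[0]` → ans = 9
So ans = 9

Answer: 9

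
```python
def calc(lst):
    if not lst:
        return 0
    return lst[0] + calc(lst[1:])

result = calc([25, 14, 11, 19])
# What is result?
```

25 + 14 + 11 + 19 + 0 = 69

Answer: 69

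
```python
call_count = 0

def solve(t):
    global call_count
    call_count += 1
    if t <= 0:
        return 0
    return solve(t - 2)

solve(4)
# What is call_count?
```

Linear recursion stepping by 2: 3 calls from t=4 down to ≤0.

Answer: 3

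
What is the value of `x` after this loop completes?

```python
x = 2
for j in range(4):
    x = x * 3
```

Multiply by 3, 4 times: 2 * 3^4 = 162
`x` takes the values: 2 → 6 → 18 → 54 → 162

Answer: 162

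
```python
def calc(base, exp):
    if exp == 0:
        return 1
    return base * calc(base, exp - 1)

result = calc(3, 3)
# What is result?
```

calc(3, 3) = 3 * 3 * 3 = 27

Answer: 27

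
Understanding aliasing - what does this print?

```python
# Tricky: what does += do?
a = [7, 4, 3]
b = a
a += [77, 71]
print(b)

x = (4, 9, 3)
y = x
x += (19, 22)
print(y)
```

Key concept: += behavior differs for mutable vs immutable.
Step by step:
`a = [7, 4, 3]` → a = [7, 4, 3]
`b = a` → b = [7, 4, 3] (same object as a)
`a += [77, 71]` → a = [7, 4, 3, 77, 71] (same object as b); b = [7, 4, 3, 77, 71] (same object as a)
`print(b)` → prints [7, 4, 3, 77, 71]
`x = (4, 9, 3)` → x = (4, 9, 3)
`y = x` → y = (4, 9, 3)
`x += (19, 22)` → x = (4, 9, 3, 19, 22)
`print(y)` → prints (4, 9, 3)

Answer:
[7, 4, 3, 77, 71]
(4, 9, 3)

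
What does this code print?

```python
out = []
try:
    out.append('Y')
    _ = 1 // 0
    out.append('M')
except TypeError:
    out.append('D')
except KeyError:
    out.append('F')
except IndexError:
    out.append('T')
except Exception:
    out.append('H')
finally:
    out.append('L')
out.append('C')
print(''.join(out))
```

Execution trace: 'Y' (try body) → 'H' (except Exception) → 'L' (finally) → 'C' (after the try/except). Output: YHLC

Answer: YHLC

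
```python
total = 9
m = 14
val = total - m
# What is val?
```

Trace:
`total = 9` → total = 9
`m = 14` → m = 14
`val = total - m` → val = -5
So val = -5

Answer: -5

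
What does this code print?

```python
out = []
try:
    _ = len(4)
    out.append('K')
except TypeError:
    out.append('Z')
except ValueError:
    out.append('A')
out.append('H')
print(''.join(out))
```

Execution trace: 'Z' (except TypeError) → 'H' (after the try/except). Output: ZH

Answer: ZH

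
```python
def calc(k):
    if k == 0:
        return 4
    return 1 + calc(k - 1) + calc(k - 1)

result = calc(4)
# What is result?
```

calc(k) = 1 + 2·calc(k-1), calc(0)=4. Closed form: (4+1)·2^4 - 1 = 79.

Answer: 79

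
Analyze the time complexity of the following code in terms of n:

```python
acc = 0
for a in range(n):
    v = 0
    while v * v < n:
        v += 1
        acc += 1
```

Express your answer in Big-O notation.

Each loop level contributes: n × √n. Multiplying the contributions gives O(n√n).

Answer: O(n√n)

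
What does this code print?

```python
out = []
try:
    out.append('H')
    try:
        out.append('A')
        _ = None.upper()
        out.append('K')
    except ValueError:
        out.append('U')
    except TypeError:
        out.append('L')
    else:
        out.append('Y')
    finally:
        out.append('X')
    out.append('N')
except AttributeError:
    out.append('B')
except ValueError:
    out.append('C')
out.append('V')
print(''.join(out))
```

Execution trace: 'H' (try body) → 'A' (inner try body) → 'X' (inner finally) → 'B' (except AttributeError) → 'V' (after the try/except). Output: HAXBV

Answer: HAXBV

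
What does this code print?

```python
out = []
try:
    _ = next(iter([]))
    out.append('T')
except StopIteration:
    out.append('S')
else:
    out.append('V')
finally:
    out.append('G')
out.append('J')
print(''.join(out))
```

Execution trace: 'S' (except StopIteration) → 'G' (finally) → 'J' (after the try/except). Output: SGJ

Answer: SGJ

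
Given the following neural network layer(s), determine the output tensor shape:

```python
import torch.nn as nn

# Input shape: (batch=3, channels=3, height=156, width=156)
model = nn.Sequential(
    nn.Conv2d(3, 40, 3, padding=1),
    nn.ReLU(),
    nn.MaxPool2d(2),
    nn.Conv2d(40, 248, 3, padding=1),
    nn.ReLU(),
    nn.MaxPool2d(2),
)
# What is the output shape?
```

Input: (3, 3, 156, 156) -> after first Conv2d: (3, 40, 156, 156) -> after first MaxPool2d: (3, 40, 78, 78) -> after second Conv2d: (3, 248, 78, 78) -> Output: (3, 248, 39, 39)

Answer: (3, 248, 39, 39)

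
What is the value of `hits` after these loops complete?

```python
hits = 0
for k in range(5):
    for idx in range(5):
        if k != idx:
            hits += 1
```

5² - 5 (exclude diagonal)
`hits` takes the values: 0 → 1 → 2 → 3 → 4 → 5 → 6 → 7 → 8 → 9 → 10 → 11 → 12 → 13 → 14 → 15 → 16 → 17 → 18 → 19 → 20

Answer: 20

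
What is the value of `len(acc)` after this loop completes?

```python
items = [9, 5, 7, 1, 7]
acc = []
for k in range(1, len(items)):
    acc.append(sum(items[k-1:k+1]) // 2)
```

Number of 2-element averages
`acc` takes the values: [] → [7] → [7, 6] → [7, 6, 4] → [7, 6, 4, 4]
So `len(acc)` = 4

Answer: 4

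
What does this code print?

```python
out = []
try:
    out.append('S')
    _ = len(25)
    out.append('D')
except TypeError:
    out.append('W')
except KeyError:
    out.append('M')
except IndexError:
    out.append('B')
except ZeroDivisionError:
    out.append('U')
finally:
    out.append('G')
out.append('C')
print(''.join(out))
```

Execution trace: 'S' (try body) → 'W' (except TypeError) → 'G' (finally) → 'C' (after the try/except). Output: SWGC

Answer: SWGC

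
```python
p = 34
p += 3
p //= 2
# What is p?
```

Trace:
`p = 34` → p = 34
`p += 3` → p = 37
`p //= 2` → p = 18
So p = 18

Answer: 18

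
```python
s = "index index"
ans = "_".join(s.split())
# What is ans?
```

Trace:
`s = "index index"` → s = 'index index'
`ans = "_".join(s.split())` → ans = 'index_index'
So ans = 'index_index'

Answer: 'index_index'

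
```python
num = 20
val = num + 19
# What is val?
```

Trace:
`num = 20` → num = 20
`val = num + 19` → val = 39
So val = 39

Answer: 39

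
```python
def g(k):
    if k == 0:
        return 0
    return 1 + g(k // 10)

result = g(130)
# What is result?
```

Count of digits of 130: 3

Answer: 3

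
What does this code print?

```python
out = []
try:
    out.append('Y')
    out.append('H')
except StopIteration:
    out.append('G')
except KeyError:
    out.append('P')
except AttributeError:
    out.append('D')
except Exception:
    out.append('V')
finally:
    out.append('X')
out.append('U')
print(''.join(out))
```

Execution trace: 'Y' (try body) → 'H' (try body, no exception) → 'X' (finally) → 'U' (after the try/except). Output: YHXU

Answer: YHXU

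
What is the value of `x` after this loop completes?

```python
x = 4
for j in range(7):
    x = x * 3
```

Multiply by 3, 7 times: 4 * 3^7 = 8748
`x` takes the values: 4 → 12 → 36 → 108 → 324 → 972 → 2916 → 8748

Answer: 8748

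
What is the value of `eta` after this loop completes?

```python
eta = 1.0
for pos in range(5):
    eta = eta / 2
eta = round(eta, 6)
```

Halving LR 5 times: 1 / 2^5
`eta` takes the values: 1.0 → 0.5 → 0.25 → 0.125 → 0.0625 → 0.03125

Answer: 0.03125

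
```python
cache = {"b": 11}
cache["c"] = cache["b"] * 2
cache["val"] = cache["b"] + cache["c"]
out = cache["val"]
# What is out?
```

Trace:
`cache = {"b": 11}` → cache = {'b': 11}
`cache["c"] = cache["b"] * 2` → cache = {'b': 11, 'c': 22}
`cache["val"] = cache["b"] + cache["c"]` → cache = {'b': 11, 'c': 22, 'val': 33}
`out = cache["val"]` → out = 33
So out = 33

Answer: 33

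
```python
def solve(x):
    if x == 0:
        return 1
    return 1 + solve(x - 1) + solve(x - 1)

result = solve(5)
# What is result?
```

solve(x) = 1 + 2·solve(x-1), solve(0)=1. Closed form: (1+1)·2^5 - 1 = 63.

Answer: 63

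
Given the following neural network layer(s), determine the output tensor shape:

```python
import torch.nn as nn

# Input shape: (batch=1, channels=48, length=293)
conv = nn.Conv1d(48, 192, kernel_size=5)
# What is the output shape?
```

Input: (1, 48, 293) -> Output: (1, 192, 289)

Answer: (1, 192, 289)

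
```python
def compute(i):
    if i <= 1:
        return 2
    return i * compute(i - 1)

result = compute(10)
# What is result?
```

compute(10) = 10 * 9 * 8 * 7 * 6 * 5 * 4 * 3 * 2 * 2 = 7257600

Answer: 7257600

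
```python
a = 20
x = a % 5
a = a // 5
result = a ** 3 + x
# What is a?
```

Trace:
`a = 20` → a = 20
`x = a % 5` → x = 0
`a = a // 5` → a = 4
`result = a ** 3 + x` → result = 64
So a = 4

Answer: 4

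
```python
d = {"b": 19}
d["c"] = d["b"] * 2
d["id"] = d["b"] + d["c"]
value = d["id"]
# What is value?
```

Trace:
`d = {"b": 19}` → d = {'b': 19}
`d["c"] = d["b"] * 2` → d = {'b': 19, 'c': 38}
`d["id"] = d["b"] + d["c"]` → d = {'b': 19, 'c': 38, 'id': 57}
`value = d["id"]` → value = 57
So value = 57

Answer: 57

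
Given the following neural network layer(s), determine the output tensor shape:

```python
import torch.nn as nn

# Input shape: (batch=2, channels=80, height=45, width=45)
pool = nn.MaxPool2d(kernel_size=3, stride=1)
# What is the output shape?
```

Input: (2, 80, 45, 45) -> Output: (2, 80, 43, 43)

Answer: (2, 80, 43, 43)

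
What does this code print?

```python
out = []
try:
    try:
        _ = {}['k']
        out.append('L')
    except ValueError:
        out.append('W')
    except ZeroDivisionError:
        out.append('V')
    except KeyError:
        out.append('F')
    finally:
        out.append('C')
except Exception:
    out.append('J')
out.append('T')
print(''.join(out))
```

Execution trace: 'F' (inner except KeyError) → 'C' (inner finally) → 'T' (after the try/except). Output: FCT

Answer: FCT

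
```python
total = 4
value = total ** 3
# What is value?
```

Trace:
`total = 4` → total = 4
`value = total ** 3` → value = 64
So value = 64

Answer: 64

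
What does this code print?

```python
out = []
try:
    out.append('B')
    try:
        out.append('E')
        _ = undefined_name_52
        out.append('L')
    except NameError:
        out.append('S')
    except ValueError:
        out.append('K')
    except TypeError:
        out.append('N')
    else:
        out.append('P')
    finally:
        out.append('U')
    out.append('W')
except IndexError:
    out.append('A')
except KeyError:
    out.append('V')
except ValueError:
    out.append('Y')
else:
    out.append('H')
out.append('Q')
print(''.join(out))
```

Execution trace: 'B' (try body) → 'E' (inner try body) → 'S' (inner except NameError) → 'U' (inner finally) → 'W' (try body, no exception) → 'H' (else) → 'Q' (after the try/except). Output: BESUWHQ

Answer: BESUWHQ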